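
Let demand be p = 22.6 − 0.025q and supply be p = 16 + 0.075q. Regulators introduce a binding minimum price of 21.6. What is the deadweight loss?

Competitive equilibrium: 22.6 − 0.025q = 16 + 0.075q → q* = 66, p* = 20.95.
At the floor p = 21.6, quantity demanded = (22.6 − 21.6)/0.025 = 40.
Sellers' marginal cost at q' = 40: 16 + 0.075·40 = 19.
Δq = 66 − 40 = 26; wedge = 21.6 − 19 = 2.6.
DWL = ½ × 26 × 2.6 = 33.80.

33.80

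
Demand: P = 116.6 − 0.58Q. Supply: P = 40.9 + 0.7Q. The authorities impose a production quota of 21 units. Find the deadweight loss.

931.01

Competitive equilibrium: 116.6 − 0.58Q = 40.9 + 0.7Q → Q* = 59.1406, P* = 82.2984.
At Q = 21: demand price = 116.6 − 0.58·21 = 104.42; supply price = 40.9 + 0.7·21 = 55.6.
ΔQ = 59.1406 − 21 = 38.1406; wedge = 104.42 − 55.6 = 48.82.
Deadweight loss = ½ × 38.1406 × 48.82 = 931.01.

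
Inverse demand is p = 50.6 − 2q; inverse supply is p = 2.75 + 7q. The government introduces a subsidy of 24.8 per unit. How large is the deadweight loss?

Competitive equilibrium: 50.6 − 2q = 2.75 + 7q → q* = 5.3167, p* = 39.9667.
The subsidy lowers effective supply by 24.8: p = 7q − 22.05.
New quantity: 50.6 − 2q = 7q − 22.05 → q' = 8.0722.
Overproduction Δq = 8.0722 − 5.3167 = 2.7555; wedge = subsidy = 24.8.
DWL = ½ × 2.7555 × 24.8 = 34.17.

34.17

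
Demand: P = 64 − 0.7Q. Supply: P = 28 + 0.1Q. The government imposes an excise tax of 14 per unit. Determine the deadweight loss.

Competitive equilibrium: 64 − 0.7Q = 28 + 0.1Q → Q* = 45, P* = 32.5.
With the tax, the buyer price exceeds the seller price by 14: (64 − 0.7Q) − (28 + 0.1Q) = 14 → Q' = 27.5.
ΔQ = 45 − 27.5 = 17.5; the wedge equals the tax, 14.
Deadweight loss = ½ × 17.5 × 14 = 122.50.

122.50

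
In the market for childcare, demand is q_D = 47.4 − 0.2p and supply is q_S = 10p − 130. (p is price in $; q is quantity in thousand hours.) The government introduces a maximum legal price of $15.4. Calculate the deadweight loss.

In inverse form: demand p = 237 − 5q, supply p = 13 + 0.1q.
Competitive equilibrium: 237 − 5q = 13 + 0.1q → q* = 43.9216, p* = 17.3922.
At the ceiling p = 15.4, quantity supplied = (15.4 − 13)/0.1 = 24.
Willingness to pay at q' = 24: 237 − 5·24 = 117.
Δq = 43.9216 − 24 = 19.9216; wedge = 117 − 15.4 = 101.6.
Welfare loss = ½ × 19.9216 × 101.6 = $1012.02 thousand.

$1012.02 thousand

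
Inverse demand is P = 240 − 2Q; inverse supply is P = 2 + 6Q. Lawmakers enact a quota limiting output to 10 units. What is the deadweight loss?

Competitive equilibrium: 240 − 2Q = 2 + 6Q → Q* = 29.75, P* = 180.5.
At Q = 10: demand price = 240 − 2·10 = 220; supply price = 2 + 6·10 = 62.
ΔQ = 29.75 − 10 = 19.75; wedge = 220 − 62 = 158.
DWL = ½ × 19.75 × 158 = 1560.25.

1560.25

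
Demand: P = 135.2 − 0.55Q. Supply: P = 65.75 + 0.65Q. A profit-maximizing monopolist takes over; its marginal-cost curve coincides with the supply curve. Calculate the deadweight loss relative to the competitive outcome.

Competitive equilibrium: 135.2 − 0.55Q = 65.75 + 0.65Q → Q* = 57.875, P* = 103.3688.
Marginal revenue: MR = 135.2 − 1.1Q. Set MR = MC: 135.2 − 1.1Q = 65.75 + 0.65Q → Q_m = 39.6857.
Price P_m = 135.2 − 0.55·39.6857 = 113.3729; MC(Q_m) = 65.75 + 0.65·39.6857 = 91.5457.
Competitive Q* = 57.875, so ΔQ = 18.1893; wedge = 113.3729 − 91.5457 = 21.8272.
DWL = ½ × 18.1893 × 21.8272 = 198.51.

198.51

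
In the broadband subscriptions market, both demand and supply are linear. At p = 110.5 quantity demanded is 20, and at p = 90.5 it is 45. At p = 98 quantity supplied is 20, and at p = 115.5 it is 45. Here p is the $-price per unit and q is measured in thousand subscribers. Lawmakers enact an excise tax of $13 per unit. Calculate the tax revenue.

Demand slope = (90.5 − 110.5)/(45 − 20) = −0.8, so p = 126.5 − 0.8q.
Supply slope = (115.5 − 98)/(45 − 20) = 0.7, so p = 84 + 0.7q.
Competitive equilibrium: 126.5 − 0.8q = 84 + 0.7q → q* = 28.3333, p* = 103.8333.
With the tax, the buyer price exceeds the seller price by 13: (126.5 − 0.8q) − (84 + 0.7q) = 13 → q' = 19.6667.
Tax revenue = 13 × 19.6667 = $255.67 thousand.

$255.67 thousand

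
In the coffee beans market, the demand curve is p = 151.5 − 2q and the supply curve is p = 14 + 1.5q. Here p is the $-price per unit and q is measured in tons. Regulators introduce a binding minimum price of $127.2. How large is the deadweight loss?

Competitive equilibrium: 151.5 − 2q = 14 + 1.5q → q* = 39.2857, p* = 72.9286.
At the floor p = 127.2, quantity demanded = (151.5 − 127.2)/2 = 12.15.
Sellers' marginal cost at q' = 12.15: 14 + 1.5·12.15 = 32.225.
Δq = 39.2857 − 12.15 = 27.1357; wedge = 127.2 − 32.225 = 94.975.
DWL = ½ × 27.1357 × 94.975 = $1288.61.

$1288.61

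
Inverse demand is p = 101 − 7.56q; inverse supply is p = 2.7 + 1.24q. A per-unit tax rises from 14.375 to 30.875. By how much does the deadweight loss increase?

42.42

Competitive equilibrium: 101 − 7.56q = 2.7 + 1.24q → q* = 11.1705, p* = 16.5514.
For a per-unit tax t: Δq = t/8.8, so DWL = ½·t·(t/8.8) = t²/17.6.
At t = 14.375: DWL = 11.741. At t = 30.875: DWL = 54.163.
Increase = 54.163 − 11.741 = 42.42.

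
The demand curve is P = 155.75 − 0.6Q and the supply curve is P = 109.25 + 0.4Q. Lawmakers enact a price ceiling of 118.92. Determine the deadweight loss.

249.20

Competitive equilibrium: 155.75 − 0.6Q = 109.25 + 0.4Q → Q* = 46.5, P* = 127.85.
At the ceiling P = 118.92, quantity supplied = (118.92 − 109.25)/0.4 = 24.175.
Willingness to pay at Q' = 24.175: 155.75 − 0.6·24.175 = 141.245.
ΔQ = 46.5 − 24.175 = 22.325; wedge = 141.245 − 118.92 = 22.325.
Deadweight loss = ½ × 22.325 × 22.325 = 249.20.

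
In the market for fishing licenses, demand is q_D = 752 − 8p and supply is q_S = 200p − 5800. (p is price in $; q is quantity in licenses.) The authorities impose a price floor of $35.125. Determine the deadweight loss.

$54.665

In inverse form: demand p = 94 − 0.125q, supply p = 29 + 0.005q.
Competitive equilibrium: 94 − 0.125q = 29 + 0.005q → q* = 500, p* = 31.5.
At the floor p = 35.125, quantity demanded = (94 − 35.125)/0.125 = 471.
Sellers' marginal cost at q' = 471: 29 + 0.005·471 = 31.355.
Δq = 500 − 471 = 29; wedge = 35.125 − 31.355 = 3.77.
Welfare loss = ½ × 29 × 3.77 = $54.665.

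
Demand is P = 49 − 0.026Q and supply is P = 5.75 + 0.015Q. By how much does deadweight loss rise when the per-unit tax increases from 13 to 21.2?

3420

Competitive equilibrium: 49 − 0.026Q = 5.75 + 0.015Q → Q* = 1054.878, P* = 21.5732.
For a per-unit tax t: ΔQ = t/0.041, so DWL = ½·t·(t/0.041) = t²/0.082.
At t = 13: DWL = 2060.976. At t = 21.2: DWL = 5480.976.
Increase = 5480.976 − 2060.976 = 3420.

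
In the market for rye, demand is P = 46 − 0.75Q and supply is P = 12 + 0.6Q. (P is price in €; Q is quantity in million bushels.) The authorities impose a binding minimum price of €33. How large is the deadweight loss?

€41.61 million

Competitive equilibrium: 46 − 0.75Q = 12 + 0.6Q → Q* = 25.18519, P* = 27.11111.
At the floor P = 33, quantity demanded = (46 − 33)/0.75 = 17.33333.
Sellers' marginal cost at Q' = 17.33333: 12 + 0.6·17.33333 = 22.4.
ΔQ = 25.18519 − 17.33333 = 7.85186; wedge = 33 − 22.4 = 10.6.
DWL = ½ × 7.85186 × 10.6 = €41.61 million.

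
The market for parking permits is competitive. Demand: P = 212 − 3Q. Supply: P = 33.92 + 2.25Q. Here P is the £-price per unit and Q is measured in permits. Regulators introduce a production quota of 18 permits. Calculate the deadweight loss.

Competitive equilibrium: 212 − 3Q = 33.92 + 2.25Q → Q* = 33.92, P* = 110.24.
At Q = 18: demand price = 212 − 3·18 = 158; supply price = 33.92 + 2.25·18 = 74.42.
ΔQ = 33.92 − 18 = 15.92; wedge = 158 − 74.42 = 83.58.
The triangle = ½ × 15.92 × 83.58 = £665.30.

£665.30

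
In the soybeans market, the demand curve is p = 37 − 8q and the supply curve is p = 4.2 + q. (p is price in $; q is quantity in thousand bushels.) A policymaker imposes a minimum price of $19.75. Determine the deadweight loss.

Competitive equilibrium: 37 − 8q = 4.2 + q → q* = 3.6444, p* = 7.8444.
At the floor p = 19.75, quantity demanded = (37 − 19.75)/8 = 2.1563.
Sellers' marginal cost at q' = 2.1563: 4.2 + 1·2.1563 = 6.3563.
Δq = 3.6444 − 2.1563 = 1.4881; wedge = 19.75 − 6.3563 = 13.3937.
DWL = ½ × 1.4881 × 13.3937 = $9.97 thousand.

$9.97 thousand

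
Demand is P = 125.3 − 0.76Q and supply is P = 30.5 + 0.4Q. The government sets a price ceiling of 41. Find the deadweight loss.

1784.88

Competitive equilibrium: 125.3 − 0.76Q = 30.5 + 0.4Q → Q* = 81.7241, P* = 63.1897.
At the ceiling P = 41, quantity supplied = (41 − 30.5)/0.4 = 26.25.
Willingness to pay at Q' = 26.25: 125.3 − 0.76·26.25 = 105.35.
ΔQ = 81.7241 − 26.25 = 55.4741; wedge = 105.35 − 41 = 64.35.
Welfare loss = ½ × 55.4741 × 64.35 = 1784.88.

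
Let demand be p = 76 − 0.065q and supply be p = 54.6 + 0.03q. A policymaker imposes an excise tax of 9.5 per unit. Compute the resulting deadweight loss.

475

Competitive equilibrium: 76 − 0.065q = 54.6 + 0.03q → q* = 225.2632, p* = 61.3579.
With the tax, the buyer price exceeds the seller price by 9.5: (76 − 0.065q) − (54.6 + 0.03q) = 9.5 → q' = 125.2632.
Δq = 225.2632 − 125.2632 = 100; the wedge equals the tax, 9.5.
Welfare loss = ½ × 100 × 9.5 = 475.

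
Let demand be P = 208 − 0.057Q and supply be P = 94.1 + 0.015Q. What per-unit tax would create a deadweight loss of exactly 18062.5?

51

Competitive equilibrium: 208 − 0.057Q = 94.1 + 0.015Q → Q* = 1581.9444, P* = 117.8292.
A tax t gives ΔQ = t/0.072 and wedge t, so DWL = t²/0.144.
t²/0.144 = 18062.5 → t² = 2601 → t = 51.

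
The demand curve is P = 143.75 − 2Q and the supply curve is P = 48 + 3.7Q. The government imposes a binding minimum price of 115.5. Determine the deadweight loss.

20.37

Competitive equilibrium: 143.75 − 2Q = 48 + 3.7Q → Q* = 16.7982, P* = 110.1535.
At the floor P = 115.5, quantity demanded = (143.75 − 115.5)/2 = 14.125.
Sellers' marginal cost at Q' = 14.125: 48 + 3.7·14.125 = 100.2625.
ΔQ = 16.7982 − 14.125 = 2.6732; wedge = 115.5 − 100.2625 = 15.2375.
DWL = ½ × 2.6732 × 15.2375 = 20.37.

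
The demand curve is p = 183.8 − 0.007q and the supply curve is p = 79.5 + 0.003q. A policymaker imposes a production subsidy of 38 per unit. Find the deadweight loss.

72200

Competitive equilibrium: 183.8 − 0.007q = 79.5 + 0.003q → q* = 10430, p* = 110.79.
The subsidy lowers effective supply by 38: p = 41.5 + 0.003q.
New quantity: 183.8 − 0.007q = 41.5 + 0.003q → q' = 14230.
Overproduction Δq = 14230 − 10430 = 3800; wedge = subsidy = 38.
Deadweight loss = ½ × 3800 × 38 = 72200.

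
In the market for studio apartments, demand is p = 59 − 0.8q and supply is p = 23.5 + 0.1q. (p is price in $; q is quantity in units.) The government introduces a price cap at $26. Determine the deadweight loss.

$93.89

Competitive equilibrium: 59 − 0.8q = 23.5 + 0.1q → q* = 39.4444, p* = 27.4444.
At the ceiling p = 26, quantity supplied = (26 − 23.5)/0.1 = 25.
Willingness to pay at q' = 25: 59 − 0.8·25 = 39.
Δq = 39.4444 − 25 = 14.4444; wedge = 39 − 26 = 13.
The triangle = ½ × 14.4444 × 13 = $93.89.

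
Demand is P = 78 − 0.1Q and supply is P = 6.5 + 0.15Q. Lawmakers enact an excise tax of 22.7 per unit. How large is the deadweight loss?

Competitive equilibrium: 78 − 0.1Q = 6.5 + 0.15Q → Q* = 286, P* = 49.4.
With the tax, the buyer price exceeds the seller price by 22.7: (78 − 0.1Q) − (6.5 + 0.15Q) = 22.7 → Q' = 195.2.
ΔQ = 286 − 195.2 = 90.8; the wedge equals the tax, 22.7.
The triangle = ½ × 90.8 × 22.7 = 1030.58.

1030.58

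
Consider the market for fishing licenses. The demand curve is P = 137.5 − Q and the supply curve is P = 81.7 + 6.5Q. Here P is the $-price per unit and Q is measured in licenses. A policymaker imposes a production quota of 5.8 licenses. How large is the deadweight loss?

$10.086

Competitive equilibrium: 137.5 − Q = 81.7 + 6.5Q → Q* = 7.44, P* = 130.06.
At Q = 5.8: demand price = 137.5 − 1·5.8 = 131.7; supply price = 81.7 + 6.5·5.8 = 119.4.
ΔQ = 7.44 − 5.8 = 1.64; wedge = 131.7 − 119.4 = 12.3.
Welfare loss = ½ × 1.64 × 12.3 = $10.086.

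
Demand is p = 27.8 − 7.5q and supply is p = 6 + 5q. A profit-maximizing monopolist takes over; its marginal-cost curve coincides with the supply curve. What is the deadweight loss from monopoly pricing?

Competitive equilibrium: 27.8 − 7.5q = 6 + 5q → q* = 1.744, p* = 14.72.
Marginal revenue: MR = 27.8 − 15q. Set MR = MC: 27.8 − 15q = 6 + 5q → q_m = 1.09.
Price p_m = 27.8 − 7.5·1.09 = 19.625; MC(q_m) = 6 + 5·1.09 = 11.45.
Competitive q* = 1.744, so Δq = 0.654; wedge = 19.625 − 11.45 = 8.175.
DWL = ½ × 0.654 × 8.175 = 2.67.

2.67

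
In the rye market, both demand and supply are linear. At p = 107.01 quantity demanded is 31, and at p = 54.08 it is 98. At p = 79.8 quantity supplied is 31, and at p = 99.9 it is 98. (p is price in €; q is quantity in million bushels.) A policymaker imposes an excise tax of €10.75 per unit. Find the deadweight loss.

Demand slope = (54.08 − 107.01)/(98 − 31) = −0.79, so p = 131.5 − 0.79q.
Supply slope = (99.9 − 79.8)/(98 − 31) = 0.3, so p = 70.5 + 0.3q.
Competitive equilibrium: 131.5 − 0.79q = 70.5 + 0.3q → q* = 55.9633, p* = 87.289.
With the tax, the buyer price exceeds the seller price by 10.75: (131.5 − 0.79q) − (70.5 + 0.3q) = 10.75 → q' = 46.1009.
Δq = 55.9633 − 46.1009 = 9.8624; the wedge equals the tax, 10.75.
The triangle = ½ × 9.8624 × 10.75 = €53.01 million.

€53.01 million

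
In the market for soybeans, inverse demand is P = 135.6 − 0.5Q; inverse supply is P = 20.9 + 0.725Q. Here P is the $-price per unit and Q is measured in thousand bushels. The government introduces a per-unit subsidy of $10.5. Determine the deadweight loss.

Competitive equilibrium: 135.6 − 0.5Q = 20.9 + 0.725Q → Q* = 93.6327, P* = 88.7837.
The subsidy lowers effective supply by 10.5: P = 10.4 + 0.725Q.
New quantity: 135.6 − 0.5Q = 10.4 + 0.725Q → Q' = 102.2041.
Overproduction ΔQ = 102.2041 − 93.6327 = 8.5714; wedge = subsidy = 10.5.
Welfare loss = ½ × 8.5714 × 10.5 = $45 thousand.

$45 thousand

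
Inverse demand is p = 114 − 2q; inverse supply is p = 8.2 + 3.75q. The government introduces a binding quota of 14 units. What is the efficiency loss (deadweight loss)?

Competitive equilibrium: 114 − 2q = 8.2 + 3.75q → q* = 18.4, p* = 77.2.
At q = 14: demand price = 114 − 2·14 = 86; supply price = 8.2 + 3.75·14 = 60.7.
Δq = 18.4 − 14 = 4.4; wedge = 86 − 60.7 = 25.3.
Deadweight loss = ½ × 4.4 × 25.3 = 55.66.

55.66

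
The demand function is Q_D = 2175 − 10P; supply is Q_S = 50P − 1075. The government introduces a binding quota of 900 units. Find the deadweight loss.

32266.67

In inverse form: demand P = 217.5 − 0.1Q, supply P = 21.5 + 0.02Q.
Competitive equilibrium: 217.5 − 0.1Q = 21.5 + 0.02Q → Q* = 1633.3333, P* = 54.1667.
At Q = 900: demand price = 217.5 − 0.1·900 = 127.5; supply price = 21.5 + 0.02·900 = 39.5.
ΔQ = 1633.3333 − 900 = 733.3333; wedge = 127.5 − 39.5 = 88.
The triangle = ½ × 733.3333 × 88 = 32266.67.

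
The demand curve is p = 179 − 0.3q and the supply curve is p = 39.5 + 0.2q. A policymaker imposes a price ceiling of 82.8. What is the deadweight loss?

Competitive equilibrium: 179 − 0.3q = 39.5 + 0.2q → q* = 279, p* = 95.3.
At the ceiling p = 82.8, quantity supplied = (82.8 − 39.5)/0.2 = 216.5.
Willingness to pay at q' = 216.5: 179 − 0.3·216.5 = 114.05.
Δq = 279 − 216.5 = 62.5; wedge = 114.05 − 82.8 = 31.25.
The triangle = ½ × 62.5 × 31.25 = 976.56.

976.56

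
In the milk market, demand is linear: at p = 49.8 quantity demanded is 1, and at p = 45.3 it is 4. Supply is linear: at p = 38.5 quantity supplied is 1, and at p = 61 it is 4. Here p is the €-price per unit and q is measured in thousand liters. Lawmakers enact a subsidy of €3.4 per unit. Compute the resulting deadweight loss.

€0.64 thousand

Demand slope = (45.3 − 49.8)/(4 − 1) = −1.5, so p = 51.3 − 1.5q.
Supply slope = (61 − 38.5)/(4 − 1) = 7.5, so p = 31 + 7.5q.
Competitive equilibrium: 51.3 − 1.5q = 31 + 7.5q → q* = 2.2556, p* = 47.9167.
The subsidy lowers effective supply by 3.4: p = 27.6 + 7.5q.
New quantity: 51.3 − 1.5q = 27.6 + 7.5q → q' = 2.6333.
Overproduction Δq = 2.6333 − 2.2556 = 0.3777; wedge = subsidy = 3.4.
DWL = ½ × 0.3777 × 3.4 = €0.64 thousand.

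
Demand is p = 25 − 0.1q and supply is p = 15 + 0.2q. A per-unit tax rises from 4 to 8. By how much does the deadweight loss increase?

80

Competitive equilibrium: 25 − 0.1q = 15 + 0.2q → q* = 33.3333, p* = 21.6667.
For a per-unit tax t: Δq = t/0.3, so DWL = ½·t·(t/0.3) = t²/0.6.
At t = 4: DWL = 26.667. At t = 8: DWL = 106.667.
Increase = 106.667 − 26.667 = 80.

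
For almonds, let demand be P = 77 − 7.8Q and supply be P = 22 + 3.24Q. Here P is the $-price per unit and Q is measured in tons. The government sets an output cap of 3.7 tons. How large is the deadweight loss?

$9.07

Competitive equilibrium: 77 − 7.8Q = 22 + 3.24Q → Q* = 4.9819, P* = 38.1413.
At Q = 3.7: demand price = 77 − 7.8·3.7 = 48.14; supply price = 22 + 3.24·3.7 = 33.988.
ΔQ = 4.9819 − 3.7 = 1.2819; wedge = 48.14 − 33.988 = 14.152.
The triangle = ½ × 1.2819 × 14.152 = $9.07.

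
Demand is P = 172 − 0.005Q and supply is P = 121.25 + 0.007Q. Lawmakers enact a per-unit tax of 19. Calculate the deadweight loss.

Competitive equilibrium: 172 − 0.005Q = 121.25 + 0.007Q → Q* = 4229.1667, P* = 150.8542.
With the tax, the buyer price exceeds the seller price by 19: (172 − 0.005Q) − (121.25 + 0.007Q) = 19 → Q' = 2645.8333.
ΔQ = 4229.1667 − 2645.8333 = 1583.3334; the wedge equals the tax, 19.
Deadweight loss = ½ × 1583.3334 × 19 = 15041.67.

15041.67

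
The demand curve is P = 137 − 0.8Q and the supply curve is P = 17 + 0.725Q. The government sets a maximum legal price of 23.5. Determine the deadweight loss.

Competitive equilibrium: 137 − 0.8Q = 17 + 0.725Q → Q* = 78.6885, P* = 74.0492.
At the ceiling P = 23.5, quantity supplied = (23.5 − 17)/0.725 = 8.9655.
Willingness to pay at Q' = 8.9655: 137 − 0.8·8.9655 = 129.8276.
ΔQ = 78.6885 − 8.9655 = 69.723; wedge = 129.8276 − 23.5 = 106.3276.
The triangle = ½ × 69.723 × 106.3276 = 3706.74.

3706.74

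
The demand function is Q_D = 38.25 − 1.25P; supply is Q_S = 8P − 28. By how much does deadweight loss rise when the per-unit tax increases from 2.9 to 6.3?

In inverse form: demand P = 30.6 − 0.8Q, supply P = 3.5 + 0.125Q.
Competitive equilibrium: 30.6 − 0.8Q = 3.5 + 0.125Q → Q* = 29.2973, P* = 7.1622.
For a per-unit tax t: ΔQ = t/0.925, so DWL = ½·t·(t/0.925) = t²/1.85.
At t = 2.9: DWL = 4.546. At t = 6.3: DWL = 21.454.
Increase = 21.454 − 4.546 = 16.91.

16.91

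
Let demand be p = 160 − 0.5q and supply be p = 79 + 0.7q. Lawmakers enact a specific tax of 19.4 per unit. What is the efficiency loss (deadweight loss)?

Competitive equilibrium: 160 − 0.5q = 79 + 0.7q → q* = 67.5, p* = 126.25.
With the tax, the buyer price exceeds the seller price by 19.4: (160 − 0.5q) − (79 + 0.7q) = 19.4 → q' = 51.3333.
Δq = 67.5 − 51.3333 = 16.1667; the wedge equals the tax, 19.4.
Deadweight loss = ½ × 16.1667 × 19.4 = 156.82.

156.82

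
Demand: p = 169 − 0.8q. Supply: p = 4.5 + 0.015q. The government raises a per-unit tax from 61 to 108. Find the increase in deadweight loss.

4873.01

Competitive equilibrium: 169 − 0.8q = 4.5 + 0.015q → q* = 201.8405, p* = 7.5276.
For a per-unit tax t: Δq = t/0.815, so DWL = ½·t·(t/0.815) = t²/1.63.
At t = 61: DWL = 2282.822. At t = 108: DWL = 7155.828.
Increase = 7155.828 − 2282.822 = 4873.01.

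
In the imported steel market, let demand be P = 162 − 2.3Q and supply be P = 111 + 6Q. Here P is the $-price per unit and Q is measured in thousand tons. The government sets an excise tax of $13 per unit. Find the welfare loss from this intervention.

Competitive equilibrium: 162 − 2.3Q = 111 + 6Q → Q* = 6.1446, P* = 147.8675.
With the tax, the buyer price exceeds the seller price by 13: (162 − 2.3Q) − (111 + 6Q) = 13 → Q' = 4.5783.
ΔQ = 6.1446 − 4.5783 = 1.5663; the wedge equals the tax, 13.
Welfare loss = ½ × 1.5663 × 13 = $10.18 thousand.

$10.18 thousand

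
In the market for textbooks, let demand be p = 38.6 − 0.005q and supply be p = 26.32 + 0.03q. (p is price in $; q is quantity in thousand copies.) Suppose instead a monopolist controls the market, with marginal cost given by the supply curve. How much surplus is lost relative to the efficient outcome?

$33.66 thousand

Competitive equilibrium: 38.6 − 0.005q = 26.32 + 0.03q → q* = 350.8571, p* = 36.8457.
Marginal revenue: MR = 38.6 − 0.01q. Set MR = MC: 38.6 − 0.01q = 26.32 + 0.03q → q_m = 307.
Price p_m = 38.6 − 0.005·307 = 37.065; MC(q_m) = 26.32 + 0.03·307 = 35.53.
Competitive q* = 350.8571, so Δq = 43.8571; wedge = 37.065 − 35.53 = 1.535.
Deadweight loss = ½ × 43.8571 × 1.535 = $33.66 thousand.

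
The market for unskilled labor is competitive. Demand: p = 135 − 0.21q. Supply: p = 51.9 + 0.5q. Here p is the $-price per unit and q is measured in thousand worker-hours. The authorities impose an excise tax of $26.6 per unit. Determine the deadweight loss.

$498.28 thousand

Competitive equilibrium: 135 − 0.21q = 51.9 + 0.5q → q* = 117.0423, p* = 110.4211.
With the tax, the buyer price exceeds the seller price by 26.6: (135 − 0.21q) − (51.9 + 0.5q) = 26.6 → q' = 79.5775.
Δq = 117.0423 − 79.5775 = 37.4648; the wedge equals the tax, 26.6.
Deadweight loss = ½ × 37.4648 × 26.6 = $498.28 thousand.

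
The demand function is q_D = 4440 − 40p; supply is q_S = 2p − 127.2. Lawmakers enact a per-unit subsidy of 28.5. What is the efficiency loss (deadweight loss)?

In inverse form: demand p = 111 − 0.025q, supply p = 63.6 + 0.5q.
Competitive equilibrium: 111 − 0.025q = 63.6 + 0.5q → q* = 90.2857, p* = 108.7429.
The subsidy lowers effective supply by 28.5: p = 35.1 + 0.5q.
New quantity: 111 − 0.025q = 35.1 + 0.5q → q' = 144.5714.
Overproduction Δq = 144.5714 − 90.2857 = 54.2857; wedge = subsidy = 28.5.
Welfare loss = ½ × 54.2857 × 28.5 = 773.57.

773.57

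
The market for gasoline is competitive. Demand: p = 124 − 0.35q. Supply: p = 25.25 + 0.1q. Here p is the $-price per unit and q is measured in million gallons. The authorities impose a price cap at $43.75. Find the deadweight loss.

$266.94 million

Competitive equilibrium: 124 − 0.35q = 25.25 + 0.1q → q* = 219.4444, p* = 47.1944.
At the ceiling p = 43.75, quantity supplied = (43.75 − 25.25)/0.1 = 185.
Willingness to pay at q' = 185: 124 − 0.35·185 = 59.25.
Δq = 219.4444 − 185 = 34.4444; wedge = 59.25 − 43.75 = 15.5.
The triangle = ½ × 34.4444 × 15.5 = $266.94 million.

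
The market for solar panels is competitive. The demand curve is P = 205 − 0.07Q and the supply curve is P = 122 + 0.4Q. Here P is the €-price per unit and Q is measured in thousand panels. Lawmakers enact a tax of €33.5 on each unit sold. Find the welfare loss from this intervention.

Competitive equilibrium: 205 − 0.07Q = 122 + 0.4Q → Q* = 176.5957, P* = 192.6383.
With the tax, the buyer price exceeds the seller price by 33.5: (205 − 0.07Q) − (122 + 0.4Q) = 33.5 → Q' = 105.3191.
ΔQ = 176.5957 − 105.3191 = 71.2766; the wedge equals the tax, 33.5.
The triangle = ½ × 71.2766 × 33.5 = €1193.88 thousand.

€1193.88 thousand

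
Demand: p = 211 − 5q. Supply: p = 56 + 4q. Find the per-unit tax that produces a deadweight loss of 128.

48

Competitive equilibrium: 211 − 5q = 56 + 4q → q* = 17.2222, p* = 124.8889.
A tax t gives Δq = t/9 and wedge t, so DWL = t²/18.
t²/18 = 128 → t² = 2304 → t = 48.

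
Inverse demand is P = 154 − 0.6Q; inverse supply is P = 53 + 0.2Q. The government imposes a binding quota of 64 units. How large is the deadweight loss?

1550.025

Competitive equilibrium: 154 − 0.6Q = 53 + 0.2Q → Q* = 126.25, P* = 78.25.
At Q = 64: demand price = 154 − 0.6·64 = 115.6; supply price = 53 + 0.2·64 = 65.8.
ΔQ = 126.25 − 64 = 62.25; wedge = 115.6 − 65.8 = 49.8.
Welfare loss = ½ × 62.25 × 49.8 = 1550.025.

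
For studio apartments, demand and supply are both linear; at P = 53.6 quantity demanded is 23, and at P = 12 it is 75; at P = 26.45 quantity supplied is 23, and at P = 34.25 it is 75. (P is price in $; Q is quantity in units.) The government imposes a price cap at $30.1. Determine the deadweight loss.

$8.56

Demand slope = (12 − 53.6)/(75 − 23) = −0.8, so P = 72 − 0.8Q.
Supply slope = (34.25 − 26.45)/(75 − 23) = 0.15, so P = 23 + 0.15Q.
Competitive equilibrium: 72 − 0.8Q = 23 + 0.15Q → Q* = 51.5789, P* = 30.7368.
At the ceiling P = 30.1, quantity supplied = (30.1 − 23)/0.15 = 47.3333.
Willingness to pay at Q' = 47.3333: 72 − 0.8·47.3333 = 34.1334.
ΔQ = 51.5789 − 47.3333 = 4.2456; wedge = 34.1334 − 30.1 = 4.0334.
Welfare loss = ½ × 4.2456 × 4.0334 = $8.56.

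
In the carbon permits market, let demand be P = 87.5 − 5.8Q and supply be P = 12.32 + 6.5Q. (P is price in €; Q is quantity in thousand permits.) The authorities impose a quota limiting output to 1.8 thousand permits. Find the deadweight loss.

€114.36 thousand

Competitive equilibrium: 87.5 − 5.8Q = 12.32 + 6.5Q → Q* = 6.1122, P* = 52.0493.
At Q = 1.8: demand price = 87.5 − 5.8·1.8 = 77.06; supply price = 12.32 + 6.5·1.8 = 24.02.
ΔQ = 6.1122 − 1.8 = 4.3122; wedge = 77.06 − 24.02 = 53.04.
Deadweight loss = ½ × 4.3122 × 53.04 = €114.36 thousand.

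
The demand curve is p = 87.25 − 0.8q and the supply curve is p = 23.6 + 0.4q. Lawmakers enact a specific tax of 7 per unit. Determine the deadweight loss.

20.42

Competitive equilibrium: 87.25 − 0.8q = 23.6 + 0.4q → q* = 53.0417, p* = 44.8167.
With the tax, the buyer price exceeds the seller price by 7: (87.25 − 0.8q) − (23.6 + 0.4q) = 7 → q' = 47.2083.
Δq = 53.0417 − 47.2083 = 5.8334; the wedge equals the tax, 7.
Welfare loss = ½ × 5.8334 × 7 = 20.42.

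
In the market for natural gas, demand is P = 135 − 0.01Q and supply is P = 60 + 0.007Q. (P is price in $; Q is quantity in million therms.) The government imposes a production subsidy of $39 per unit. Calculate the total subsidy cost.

$261529.41 million

Competitive equilibrium: 135 − 0.01Q = 60 + 0.007Q → Q* = 4411.7647, P* = 90.8824.
The subsidy lowers effective supply by 39: P = 21 + 0.007Q.
New quantity: 135 − 0.01Q = 21 + 0.007Q → Q' = 6705.8824.
Total subsidy cost = 39 × 6705.8824 = $261529.41 million.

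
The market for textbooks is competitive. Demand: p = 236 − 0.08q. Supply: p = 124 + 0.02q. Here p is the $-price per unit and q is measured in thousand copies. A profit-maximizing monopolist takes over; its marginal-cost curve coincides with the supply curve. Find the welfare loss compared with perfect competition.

Competitive equilibrium: 236 − 0.08q = 124 + 0.02q → q* = 1120, p* = 146.4.
Marginal revenue: MR = 236 − 0.16q. Set MR = MC: 236 − 0.16q = 124 + 0.02q → q_m = 622.2222.
Price p_m = 236 − 0.08·622.2222 = 186.2222; MC(q_m) = 124 + 0.02·622.2222 = 136.4444.
Competitive q* = 1120, so Δq = 497.7778; wedge = 186.2222 − 136.4444 = 49.7778.
Deadweight loss = ½ × 497.7778 × 49.7778 = $12389.14 thousand.

$12389.14 thousand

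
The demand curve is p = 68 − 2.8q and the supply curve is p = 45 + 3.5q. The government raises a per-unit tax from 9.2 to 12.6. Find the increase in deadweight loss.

Competitive equilibrium: 68 − 2.8q = 45 + 3.5q → q* = 3.6508, p* = 57.7778.
For a per-unit tax t: Δq = t/6.3, so DWL = ½·t·(t/6.3) = t²/12.6.
At t = 9.2: DWL = 6.717. At t = 12.6: DWL = 12.6.
Increase = 12.6 − 6.717 = 5.88.

5.88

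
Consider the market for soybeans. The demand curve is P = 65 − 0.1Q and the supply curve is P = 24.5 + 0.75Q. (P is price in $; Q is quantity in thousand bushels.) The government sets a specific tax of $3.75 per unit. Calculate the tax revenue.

$162.13 thousand

Competitive equilibrium: 65 − 0.1Q = 24.5 + 0.75Q → Q* = 47.6471, P* = 60.2353.
With the tax, the buyer price exceeds the seller price by 3.75: (65 − 0.1Q) − (24.5 + 0.75Q) = 3.75 → Q' = 43.2353.
Tax revenue = 3.75 × 43.2353 = $162.13 thousand.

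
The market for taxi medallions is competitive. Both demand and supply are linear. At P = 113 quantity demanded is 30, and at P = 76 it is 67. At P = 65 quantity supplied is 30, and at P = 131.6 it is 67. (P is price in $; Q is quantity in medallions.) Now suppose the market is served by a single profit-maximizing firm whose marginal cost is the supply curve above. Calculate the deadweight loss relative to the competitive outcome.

Demand slope = (76 − 113)/(67 − 30) = −1, so P = 143 − Q.
Supply slope = (131.6 − 65)/(67 − 30) = 1.8, so P = 11 + 1.8Q.
Competitive equilibrium: 143 − Q = 11 + 1.8Q → Q* = 47.14286, P* = 95.85714.
Marginal revenue: MR = 143 − 2Q. Set MR = MC: 143 − 2Q = 11 + 1.8Q → Q_m = 34.73684.
Price P_m = 143 − 1·34.73684 = 108.26316; MC(Q_m) = 11 + 1.8·34.73684 = 73.52631.
Competitive Q* = 47.14286, so ΔQ = 12.40602; wedge = 108.26316 − 73.52631 = 34.73685.
DWL = ½ × 12.40602 × 34.73685 = $215.47.

$215.47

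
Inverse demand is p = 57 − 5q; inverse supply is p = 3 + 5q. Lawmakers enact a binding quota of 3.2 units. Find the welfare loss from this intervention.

24.20

Competitive equilibrium: 57 − 5q = 3 + 5q → q* = 5.4, p* = 30.
At q = 3.2: demand price = 57 − 5·3.2 = 41; supply price = 3 + 5·3.2 = 19.
Δq = 5.4 − 3.2 = 2.2; wedge = 41 − 19 = 22.
The triangle = ½ × 2.2 × 22 = 24.20.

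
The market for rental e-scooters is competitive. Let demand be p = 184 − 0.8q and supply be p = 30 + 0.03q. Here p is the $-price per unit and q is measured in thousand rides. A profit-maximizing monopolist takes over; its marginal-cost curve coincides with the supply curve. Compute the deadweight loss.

$3441.42 thousand

Competitive equilibrium: 184 − 0.8q = 30 + 0.03q → q* = 185.5422, p* = 35.5663.
Marginal revenue: MR = 184 − 1.6q. Set MR = MC: 184 − 1.6q = 30 + 0.03q → q_m = 94.4785.
Price p_m = 184 − 0.8·94.4785 = 108.4172; MC(q_m) = 30 + 0.03·94.4785 = 32.8344.
Competitive q* = 185.5422, so Δq = 91.0637; wedge = 108.4172 − 32.8344 = 75.5828.
DWL = ½ × 91.0637 × 75.5828 = $3441.42 thousand.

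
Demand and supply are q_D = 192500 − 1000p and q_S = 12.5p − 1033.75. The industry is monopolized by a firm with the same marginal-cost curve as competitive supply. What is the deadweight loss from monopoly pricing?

11.07

In inverse form: demand p = 192.5 − 0.001q, supply p = 82.7 + 0.08q.
Competitive equilibrium: 192.5 − 0.001q = 82.7 + 0.08q → q* = 1355.5556, p* = 191.1444.
Marginal revenue: MR = 192.5 − 0.002q. Set MR = MC: 192.5 − 0.002q = 82.7 + 0.08q → q_m = 1339.0244.
Price p_m = 192.5 − 0.001·1339.0244 = 191.161; MC(q_m) = 82.7 + 0.08·1339.0244 = 189.822.
Competitive q* = 1355.5556, so Δq = 16.5312; wedge = 191.161 − 189.822 = 1.339.
DWL = ½ × 16.5312 × 1.339 = 11.07.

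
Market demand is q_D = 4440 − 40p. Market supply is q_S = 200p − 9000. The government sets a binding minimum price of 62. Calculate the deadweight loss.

864

In inverse form: demand p = 111 − 0.025q, supply p = 45 + 0.005q.
Competitive equilibrium: 111 − 0.025q = 45 + 0.005q → q* = 2200, p* = 56.
At the floor p = 62, quantity demanded = (111 − 62)/0.025 = 1960.
Sellers' marginal cost at q' = 1960: 45 + 0.005·1960 = 54.8.
Δq = 2200 − 1960 = 240; wedge = 62 − 54.8 = 7.2.
Deadweight loss = ½ × 240 × 7.2 = 864.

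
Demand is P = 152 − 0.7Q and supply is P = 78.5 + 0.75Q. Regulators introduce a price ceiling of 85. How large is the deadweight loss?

Competitive equilibrium: 152 − 0.7Q = 78.5 + 0.75Q → Q* = 50.6897, P* = 116.5172.
At the ceiling P = 85, quantity supplied = (85 − 78.5)/0.75 = 8.6667.
Willingness to pay at Q' = 8.6667: 152 − 0.7·8.6667 = 145.9333.
ΔQ = 50.6897 − 8.6667 = 42.023; wedge = 145.9333 − 85 = 60.9333.
Welfare loss = ½ × 42.023 × 60.9333 = 1280.30.

1280.30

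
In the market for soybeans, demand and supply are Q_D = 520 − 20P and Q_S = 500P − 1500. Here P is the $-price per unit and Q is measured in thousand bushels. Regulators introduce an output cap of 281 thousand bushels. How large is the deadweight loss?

In inverse form: demand P = 26 − 0.05Q, supply P = 3 + 0.002Q.
Competitive equilibrium: 26 − 0.05Q = 3 + 0.002Q → Q* = 442.3077, P* = 3.8846.
At Q = 281: demand price = 26 − 0.05·281 = 11.95; supply price = 3 + 0.002·281 = 3.562.
ΔQ = 442.3077 − 281 = 161.3077; wedge = 11.95 − 3.562 = 8.388.
Welfare loss = ½ × 161.3077 × 8.388 = $676.52 thousand.

$676.52 thousand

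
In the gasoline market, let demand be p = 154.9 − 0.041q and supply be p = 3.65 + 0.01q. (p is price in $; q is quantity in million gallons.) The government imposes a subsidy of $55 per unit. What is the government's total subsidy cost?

Competitive equilibrium: 154.9 − 0.041q = 3.65 + 0.01q → q* = 2965.6863, p* = 33.3069.
The subsidy lowers effective supply by 55: p = 0.01q − 51.35.
New quantity: 154.9 − 0.041q = 0.01q − 51.35 → q' = 4044.1176.
Total subsidy cost = 55 × 4044.1176 = $222426.47 million.

$222426.47 million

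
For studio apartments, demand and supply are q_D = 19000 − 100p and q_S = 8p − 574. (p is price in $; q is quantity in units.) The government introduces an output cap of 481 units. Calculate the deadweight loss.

In inverse form: demand p = 190 − 0.01q, supply p = 71.75 + 0.125q.
Competitive equilibrium: 190 − 0.01q = 71.75 + 0.125q → q* = 875.9259, p* = 181.2407.
At q = 481: demand price = 190 − 0.01·481 = 185.19; supply price = 71.75 + 0.125·481 = 131.875.
Δq = 875.9259 − 481 = 394.9259; wedge = 185.19 − 131.875 = 53.315.
The triangle = ½ × 394.9259 × 53.315 = $10527.74.

$10527.74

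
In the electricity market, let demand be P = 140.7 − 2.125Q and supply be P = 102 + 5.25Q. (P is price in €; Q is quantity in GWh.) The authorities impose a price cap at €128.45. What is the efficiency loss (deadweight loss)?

Competitive equilibrium: 140.7 − 2.125Q = 102 + 5.25Q → Q* = 5.2475, P* = 129.5492.
At the ceiling P = 128.45, quantity supplied = (128.45 − 102)/5.25 = 5.0381.
Willingness to pay at Q' = 5.0381: 140.7 − 2.125·5.0381 = 129.994.
ΔQ = 5.2475 − 5.0381 = 0.2094; wedge = 129.994 − 128.45 = 1.544.
The triangle = ½ × 0.2094 × 1.544 = €0.16.

€0.16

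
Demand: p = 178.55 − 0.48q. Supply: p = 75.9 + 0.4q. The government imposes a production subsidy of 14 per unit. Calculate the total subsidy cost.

1855.80

Competitive equilibrium: 178.55 − 0.48q = 75.9 + 0.4q → q* = 116.6477, p* = 122.5591.
The subsidy lowers effective supply by 14: p = 61.9 + 0.4q.
New quantity: 178.55 − 0.48q = 61.9 + 0.4q → q' = 132.5568.
Total subsidy cost = 14 × 132.5568 = 1855.80.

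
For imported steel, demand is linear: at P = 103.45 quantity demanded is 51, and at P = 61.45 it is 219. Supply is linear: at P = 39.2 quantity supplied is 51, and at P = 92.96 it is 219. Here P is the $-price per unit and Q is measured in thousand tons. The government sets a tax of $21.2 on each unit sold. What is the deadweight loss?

$394.25 thousand

Demand slope = (61.45 − 103.45)/(219 − 51) = −0.25, so P = 116.2 − 0.25Q.
Supply slope = (92.96 − 39.2)/(219 − 51) = 0.32, so P = 22.88 + 0.32Q.
Competitive equilibrium: 116.2 − 0.25Q = 22.88 + 0.32Q → Q* = 163.7193, P* = 75.2702.
With the tax, the buyer price exceeds the seller price by 21.2: (116.2 − 0.25Q) − (22.88 + 0.32Q) = 21.2 → Q' = 126.5263.
ΔQ = 163.7193 − 126.5263 = 37.193; the wedge equals the tax, 21.2.
Welfare loss = ½ × 37.193 × 21.2 = $394.25 thousand.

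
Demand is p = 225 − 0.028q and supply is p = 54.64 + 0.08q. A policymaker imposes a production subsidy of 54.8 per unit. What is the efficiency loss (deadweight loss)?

13902.96

Competitive equilibrium: 225 − 0.028q = 54.64 + 0.08q → q* = 1577.4074, p* = 180.8326.
The subsidy lowers effective supply by 54.8: p = 0.08q − 0.16.
New quantity: 225 − 0.028q = 0.08q − 0.16 → q' = 2084.8148.
Overproduction Δq = 2084.8148 − 1577.4074 = 507.4074; wedge = subsidy = 54.8.
Deadweight loss = ½ × 507.4074 × 54.8 = 13902.96.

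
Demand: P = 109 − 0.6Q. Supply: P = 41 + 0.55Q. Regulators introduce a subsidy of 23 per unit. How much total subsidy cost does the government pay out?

1820

Competitive equilibrium: 109 − 0.6Q = 41 + 0.55Q → Q* = 59.1304, P* = 73.5217.
The subsidy lowers effective supply by 23: P = 18 + 0.55Q.
New quantity: 109 − 0.6Q = 18 + 0.55Q → Q' = 79.1304.
Total subsidy cost = 23 × 79.1304 = 1820.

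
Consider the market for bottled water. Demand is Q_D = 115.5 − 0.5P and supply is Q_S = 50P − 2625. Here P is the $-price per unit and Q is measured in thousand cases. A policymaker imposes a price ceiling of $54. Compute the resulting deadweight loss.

In inverse form: demand P = 231 − 2Q, supply P = 52.5 + 0.02Q.
Competitive equilibrium: 231 − 2Q = 52.5 + 0.02Q → Q* = 88.3663, P* = 54.2673.
At the ceiling P = 54, quantity supplied = (54 − 52.5)/0.02 = 75.
Willingness to pay at Q' = 75: 231 − 2·75 = 81.
ΔQ = 88.3663 − 75 = 13.3663; wedge = 81 − 54 = 27.
Deadweight loss = ½ × 13.3663 × 27 = $180.45 thousand.

$180.45 thousand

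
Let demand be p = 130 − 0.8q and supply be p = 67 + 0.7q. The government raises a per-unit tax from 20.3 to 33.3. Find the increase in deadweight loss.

Competitive equilibrium: 130 − 0.8q = 67 + 0.7q → q* = 42, p* = 96.4.
For a per-unit tax t: Δq = t/1.5, so DWL = ½·t·(t/1.5) = t²/3.
At t = 20.3: DWL = 137.363. At t = 33.3: DWL = 369.63.
Increase = 369.63 − 137.363 = 232.27.

232.27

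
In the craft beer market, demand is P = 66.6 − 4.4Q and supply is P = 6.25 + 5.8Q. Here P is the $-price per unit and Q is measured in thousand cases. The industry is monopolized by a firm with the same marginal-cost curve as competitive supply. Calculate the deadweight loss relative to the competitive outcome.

Competitive equilibrium: 66.6 − 4.4Q = 6.25 + 5.8Q → Q* = 5.91667, P* = 40.56667.
Marginal revenue: MR = 66.6 − 8.8Q. Set MR = MC: 66.6 − 8.8Q = 6.25 + 5.8Q → Q_m = 4.13356.
Price P_m = 66.6 − 4.4·4.13356 = 48.41234; MC(Q_m) = 6.25 + 5.8·4.13356 = 30.22465.
Competitive Q* = 5.91667, so ΔQ = 1.78311; wedge = 48.41234 − 30.22465 = 18.18769.
Deadweight loss = ½ × 1.78311 × 18.18769 = $16.22 thousand.

$16.22 thousand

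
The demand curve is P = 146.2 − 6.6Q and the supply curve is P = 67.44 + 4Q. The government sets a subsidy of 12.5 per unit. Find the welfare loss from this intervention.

7.37

Competitive equilibrium: 146.2 − 6.6Q = 67.44 + 4Q → Q* = 7.4302, P* = 97.1608.
The subsidy lowers effective supply by 12.5: P = 54.94 + 4Q.
New quantity: 146.2 − 6.6Q = 54.94 + 4Q → Q' = 8.6094.
Overproduction ΔQ = 8.6094 − 7.4302 = 1.1792; wedge = subsidy = 12.5.
Welfare loss = ½ × 1.1792 × 12.5 = 7.37.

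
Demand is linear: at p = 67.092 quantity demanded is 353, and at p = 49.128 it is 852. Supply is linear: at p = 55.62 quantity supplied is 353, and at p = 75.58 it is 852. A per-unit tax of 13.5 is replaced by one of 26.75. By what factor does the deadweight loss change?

3.926

Demand slope = (49.128 − 67.092)/(852 − 353) = −0.036, so p = 79.8 − 0.036q.
Supply slope = (75.58 − 55.62)/(852 − 353) = 0.04, so p = 41.5 + 0.04q.
Competitive equilibrium: 79.8 − 0.036q = 41.5 + 0.04q → q* = 503.9474, p* = 61.6579.
For a per-unit tax t: Δq = t/0.076, so DWL = ½·t·(t/0.076) = t²/0.152.
At t = 13.5: DWL = 1199.013. At t = 26.75: DWL = 4707.648.
Ratio = (26.75/13.5)² = 3.926.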